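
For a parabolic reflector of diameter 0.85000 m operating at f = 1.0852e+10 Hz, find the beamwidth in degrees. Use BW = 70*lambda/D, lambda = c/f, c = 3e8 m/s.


lambda = c / f = 3.0000e+08 / 1.0852e+10 = 0.02764467 m
BW = 70 * 0.02764467 / 0.85000 = 2.277 deg

2.277 deg


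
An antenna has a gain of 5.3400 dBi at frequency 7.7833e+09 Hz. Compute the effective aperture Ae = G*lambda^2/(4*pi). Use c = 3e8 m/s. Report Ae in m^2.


lambda = c / f = 3.0000e+08 / 7.7833e+09 = 0.03854406 m
G_linear = 10^(5.3400/10) = 3.419794
Ae = G_linear * lambda^2 / (4*pi) = 3.419794 * 0.03854406^2 / (4*pi) = 4.043e-04 m^2

4.043e-04 m^2


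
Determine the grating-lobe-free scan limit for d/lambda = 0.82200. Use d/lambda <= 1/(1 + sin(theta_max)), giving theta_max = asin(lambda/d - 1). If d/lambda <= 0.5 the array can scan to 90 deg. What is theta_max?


lambda/d - 1 = 1/0.82200 - 1 = 0.2165450
theta_max = asin(0.2165450) = 12.51 deg

12.51 deg


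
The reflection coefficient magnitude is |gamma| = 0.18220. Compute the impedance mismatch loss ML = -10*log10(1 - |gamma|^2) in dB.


ML = -10 * log10(1 - 0.18220^2) = -10 * log10(0.96680316) = 0.1466 dB

0.1466 dB


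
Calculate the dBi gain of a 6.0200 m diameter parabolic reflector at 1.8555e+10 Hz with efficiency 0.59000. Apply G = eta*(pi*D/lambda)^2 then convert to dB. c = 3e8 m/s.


lambda = c / f = 3.0000e+08 / 1.8555e+10 = 0.01616815 m
G_linear = 0.59000 * (pi * 6.0200 / 0.01616815)^2 = 807279.8
G_dBi = 10 * log10(807279.8) = 59.07 dBi

59.07 dBi


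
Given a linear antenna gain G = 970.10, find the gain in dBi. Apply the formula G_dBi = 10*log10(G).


G_dBi = 10 * log10(970.10) = 29.87 dBi

29.87 dBi


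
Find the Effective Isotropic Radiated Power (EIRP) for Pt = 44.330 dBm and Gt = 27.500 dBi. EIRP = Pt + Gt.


EIRP = Pt + Gt = 44.330 + 27.500 = 71.83 dBm

71.83 dBm


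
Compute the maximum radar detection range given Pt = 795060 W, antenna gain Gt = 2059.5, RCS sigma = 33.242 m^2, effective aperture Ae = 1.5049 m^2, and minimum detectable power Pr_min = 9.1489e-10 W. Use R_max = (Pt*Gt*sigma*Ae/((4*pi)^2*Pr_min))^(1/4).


R^4 = 795060*2059.5*33.242*1.5049 / ((4*pi)^2 * 9.1489e-10) = 5.669802e+17
R_max = 5.669802e+17^0.25 = 27440 m

27440 m


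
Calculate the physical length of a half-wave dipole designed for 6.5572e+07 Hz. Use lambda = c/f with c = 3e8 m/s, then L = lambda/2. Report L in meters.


lambda = c / f = 3.0000e+08 / 6.5572e+07 = 4.575124 m
L = lambda / 2 = 4.575124 / 2 = 2.288 m

2.288 m


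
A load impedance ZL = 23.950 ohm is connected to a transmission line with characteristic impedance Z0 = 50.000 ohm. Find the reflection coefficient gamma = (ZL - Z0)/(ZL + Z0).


gamma = (23.950 - 50.000) / (23.950 + 50.000) = -0.3523

-0.3523


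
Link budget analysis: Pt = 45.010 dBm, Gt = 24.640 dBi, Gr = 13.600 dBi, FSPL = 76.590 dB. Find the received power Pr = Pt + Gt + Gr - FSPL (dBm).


Pr = 45.010 + 24.640 + 13.600 - 76.590 = 6.66 dBm

6.66 dBm


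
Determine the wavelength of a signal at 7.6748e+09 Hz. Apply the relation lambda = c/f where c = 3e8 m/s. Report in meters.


lambda = c / f = 3.0000e+08 / 7.6748e+09 = 0.03909 m

0.03909 m


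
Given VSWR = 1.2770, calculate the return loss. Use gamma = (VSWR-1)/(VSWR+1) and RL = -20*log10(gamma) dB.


gamma = (1.2770 - 1) / (1.2770 + 1) = 0.1216513
RL = -20 * log10(0.1216513) = 18.30 dB

18.30 dB


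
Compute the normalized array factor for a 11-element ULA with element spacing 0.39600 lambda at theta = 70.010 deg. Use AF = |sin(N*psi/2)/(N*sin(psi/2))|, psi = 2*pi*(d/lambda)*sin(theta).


psi = 2*pi*0.39600*sin(70.010 deg) = 2.338237 rad
AF = |sin(11*2.338237/2) / (11*sin(2.338237/2))| = 0.02862

0.02862


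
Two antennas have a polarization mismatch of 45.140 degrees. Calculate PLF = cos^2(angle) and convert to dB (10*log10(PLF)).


PLF_linear = cos^2(45.140 deg) = 0.4975565
PLF_dB = 10 * log10(0.4975565) = -3.032 dB

-3.032 dB


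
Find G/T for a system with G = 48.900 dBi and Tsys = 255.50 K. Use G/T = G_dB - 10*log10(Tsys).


G/T = 48.900 - 10*log10(255.50) = 48.900 - 24.07391 = 24.83 dB/K

24.83 dB/K


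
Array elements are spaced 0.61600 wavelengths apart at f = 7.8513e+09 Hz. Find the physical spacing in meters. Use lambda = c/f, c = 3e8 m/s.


lambda = c / f = 3.0000e+08 / 7.8513e+09 = 0.03821023 m
d = 0.61600 * 0.03821023 = 0.02354 m

0.02354 m


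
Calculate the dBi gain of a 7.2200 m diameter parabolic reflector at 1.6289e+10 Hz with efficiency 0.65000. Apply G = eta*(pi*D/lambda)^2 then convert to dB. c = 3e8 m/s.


lambda = c / f = 3.0000e+08 / 1.6289e+10 = 0.01841734 m
G_linear = 0.65000 * (pi * 7.2200 / 0.01841734)^2 = 985901.9
G_dBi = 10 * log10(985901.9) = 59.94 dBi

59.94 dBi


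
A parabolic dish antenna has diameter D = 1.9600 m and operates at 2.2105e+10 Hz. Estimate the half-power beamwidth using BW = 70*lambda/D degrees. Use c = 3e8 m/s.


lambda = c / f = 3.0000e+08 / 2.2105e+10 = 0.01357159 m
BW = 70 * 0.01357159 / 1.9600 = 0.4847 deg

0.4847 deg


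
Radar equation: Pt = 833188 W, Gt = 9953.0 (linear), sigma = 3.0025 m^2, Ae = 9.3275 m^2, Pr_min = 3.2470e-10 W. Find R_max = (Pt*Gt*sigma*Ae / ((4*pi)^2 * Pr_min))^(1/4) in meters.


R^4 = 833188*9953.0*3.0025*9.3275 / ((4*pi)^2 * 3.2470e-10) = 4.529427e+18
R_max = 4.529427e+18^0.25 = 46133 m

46133 m


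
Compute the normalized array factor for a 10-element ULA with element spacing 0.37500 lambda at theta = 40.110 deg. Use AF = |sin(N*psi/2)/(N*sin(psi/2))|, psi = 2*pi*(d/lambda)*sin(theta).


psi = 2*pi*0.37500*sin(40.110 deg) = 1.517995 rad
AF = |sin(10*1.517995/2) / (10*sin(1.517995/2))| = 0.1403

0.1403


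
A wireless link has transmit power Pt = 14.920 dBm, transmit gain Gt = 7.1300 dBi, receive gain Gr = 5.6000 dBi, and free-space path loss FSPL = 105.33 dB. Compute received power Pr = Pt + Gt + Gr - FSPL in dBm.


Pr = 14.920 + 7.1300 + 5.6000 - 105.33 = -77.68 dBm

-77.68 dBm


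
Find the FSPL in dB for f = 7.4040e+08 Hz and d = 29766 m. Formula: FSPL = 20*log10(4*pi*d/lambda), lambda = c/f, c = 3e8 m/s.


lambda = c / f = 3.0000e+08 / 7.4040e+08 = 0.4051864 m
FSPL = 20 * log10(4*pi*29766/0.4051864) = 119.3 dB

119.3 dB


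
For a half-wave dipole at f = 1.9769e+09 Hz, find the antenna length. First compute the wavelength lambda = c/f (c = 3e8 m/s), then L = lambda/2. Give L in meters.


lambda = c / f = 3.0000e+08 / 1.9769e+09 = 0.1517527 m
L = lambda / 2 = 0.1517527 / 2 = 0.07588 m

0.07588 m


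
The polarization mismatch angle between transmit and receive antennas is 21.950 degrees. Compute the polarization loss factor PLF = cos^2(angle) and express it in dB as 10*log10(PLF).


PLF_linear = cos^2(21.950 deg) = 0.8602756
PLF_dB = 10 * log10(0.8602756) = -0.6536 dB

-0.6536 dB


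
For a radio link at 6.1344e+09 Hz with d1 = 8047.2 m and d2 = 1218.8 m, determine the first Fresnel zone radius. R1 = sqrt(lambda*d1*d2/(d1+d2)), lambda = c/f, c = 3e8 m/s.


lambda = c / f = 3.0000e+08 / 6.1344e+09 = 0.04890454 m
R1 = sqrt(0.04890454 * 8047.2 * 1218.8 / (8047.2 + 1218.8)) = 7.195 m

7.195 m


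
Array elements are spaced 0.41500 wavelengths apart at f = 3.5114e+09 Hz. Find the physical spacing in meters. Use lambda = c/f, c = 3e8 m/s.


lambda = c / f = 3.0000e+08 / 3.5114e+09 = 0.08543601 m
d = 0.41500 * 0.08543601 = 0.03546 m

0.03546 m


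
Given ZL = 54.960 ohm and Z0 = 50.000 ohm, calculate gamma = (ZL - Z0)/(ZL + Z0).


gamma = (54.960 - 50.000) / (54.960 + 50.000) = 0.04726

0.04726


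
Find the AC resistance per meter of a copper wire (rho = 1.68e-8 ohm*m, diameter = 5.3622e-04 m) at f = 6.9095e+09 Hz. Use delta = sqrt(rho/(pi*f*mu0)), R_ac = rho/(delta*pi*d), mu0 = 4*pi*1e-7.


delta = sqrt(1.68e-8 / (pi * 6.9095e+09 * 4*pi*1e-7)) = 7.847864e-07 m
R_ac = 1.68e-8 / (7.847864e-07 * pi * 5.3622e-04) = 12.71 ohm/m

12.71 ohm/m


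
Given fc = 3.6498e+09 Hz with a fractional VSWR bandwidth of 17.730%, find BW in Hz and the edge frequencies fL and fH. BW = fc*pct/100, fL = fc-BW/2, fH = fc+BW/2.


BW = 3.6498e+09 * 17.730/100 = 6.471095e+08 Hz
fL = 3.6498e+09 - 6.471095e+08/2 = 3.326e+09 Hz
fH = 3.6498e+09 + 6.471095e+08/2 = 3.973e+09 Hz

BW=6.471e+08 Hz, fL=3.326e+09 Hz, fH=3.973e+09 Hz


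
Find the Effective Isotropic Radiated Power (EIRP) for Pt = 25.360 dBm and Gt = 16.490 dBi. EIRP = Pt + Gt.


EIRP = Pt + Gt = 25.360 + 16.490 = 41.85 dBm

41.85 dBm


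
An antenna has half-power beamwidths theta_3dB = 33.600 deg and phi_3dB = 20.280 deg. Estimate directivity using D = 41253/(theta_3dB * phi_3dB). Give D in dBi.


D_linear = 41253 / (33.600 * 20.280) = 60.54082
D_dBi = 10 * log10(60.54082) = 17.82 dBi

17.82 dBi


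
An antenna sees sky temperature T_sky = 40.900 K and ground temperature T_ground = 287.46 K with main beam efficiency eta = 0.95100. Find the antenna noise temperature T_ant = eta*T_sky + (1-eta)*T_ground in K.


T_ant = 0.95100 * 40.900 + (1 - 0.95100) * 287.46 = 52.98 K

52.98 K


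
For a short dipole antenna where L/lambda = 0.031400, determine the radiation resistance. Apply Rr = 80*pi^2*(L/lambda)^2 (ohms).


Rr = 80 * pi^2 * (0.031400)^2 = 80 * 9.869604 * 9.859600e-04 = 0.7785 ohm

0.7785 ohm


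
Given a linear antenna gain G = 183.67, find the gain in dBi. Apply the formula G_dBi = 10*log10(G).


G_dBi = 10 * log10(183.67) = 22.64 dBi

22.64 dBi


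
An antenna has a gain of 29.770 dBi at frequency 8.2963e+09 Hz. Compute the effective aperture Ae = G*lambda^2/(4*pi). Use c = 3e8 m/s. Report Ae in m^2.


lambda = c / f = 3.0000e+08 / 8.2963e+09 = 0.03616070 m
G_linear = 10^(29.770/10) = 948.4185
Ae = G_linear * lambda^2 / (4*pi) = 948.4185 * 0.03616070^2 / (4*pi) = 0.09869 m^2

0.09869 m^2


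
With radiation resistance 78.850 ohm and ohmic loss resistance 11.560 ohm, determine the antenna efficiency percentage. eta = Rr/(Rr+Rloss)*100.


eta = 78.850 / (78.850 + 11.560) * 100 = 87.21%

87.21%


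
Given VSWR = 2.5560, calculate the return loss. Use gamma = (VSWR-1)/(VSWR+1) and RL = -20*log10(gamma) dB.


gamma = (2.5560 - 1) / (2.5560 + 1) = 0.4375703
RL = -20 * log10(0.4375703) = 7.179 dB

7.179 dB


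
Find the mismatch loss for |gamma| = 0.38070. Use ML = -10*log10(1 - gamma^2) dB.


ML = -10 * log10(1 - 0.38070^2) = -10 * log10(0.85506751) = 0.6800 dB

0.6800 dB


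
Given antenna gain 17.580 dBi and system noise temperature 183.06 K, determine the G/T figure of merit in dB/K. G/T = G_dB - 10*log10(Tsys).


G/T = 17.580 - 10*log10(183.06) = 17.580 - 22.62593 = -5.046 dB/K

-5.046 dB/K


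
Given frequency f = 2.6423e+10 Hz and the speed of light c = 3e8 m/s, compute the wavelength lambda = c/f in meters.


lambda = c / f = 3.0000e+08 / 2.6423e+10 = 0.01135 m

0.01135 m


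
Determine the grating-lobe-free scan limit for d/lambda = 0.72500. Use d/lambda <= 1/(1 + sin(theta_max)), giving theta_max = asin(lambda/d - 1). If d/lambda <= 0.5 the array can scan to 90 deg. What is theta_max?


lambda/d - 1 = 1/0.72500 - 1 = 0.3793103
theta_max = asin(0.3793103) = 22.29 deg

22.29 deg


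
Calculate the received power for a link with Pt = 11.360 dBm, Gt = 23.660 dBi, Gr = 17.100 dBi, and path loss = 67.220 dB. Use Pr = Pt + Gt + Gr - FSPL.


Pr = 11.360 + 23.660 + 17.100 - 67.220 = -15.10 dBm

-15.10 dBm


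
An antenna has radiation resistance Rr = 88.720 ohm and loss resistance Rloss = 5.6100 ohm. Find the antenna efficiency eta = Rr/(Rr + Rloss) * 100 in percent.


eta = 88.720 / (88.720 + 5.6100) * 100 = 94.05%

94.05%


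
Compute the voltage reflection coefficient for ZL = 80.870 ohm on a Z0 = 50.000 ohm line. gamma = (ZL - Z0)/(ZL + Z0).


gamma = (80.870 - 50.000) / (80.870 + 50.000) = 0.2359

0.2359


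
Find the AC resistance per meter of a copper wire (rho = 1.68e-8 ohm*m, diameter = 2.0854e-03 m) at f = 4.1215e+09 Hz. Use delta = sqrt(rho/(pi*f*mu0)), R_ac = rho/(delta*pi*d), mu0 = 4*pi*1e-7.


delta = sqrt(1.68e-8 / (pi * 4.1215e+09 * 4*pi*1e-7)) = 1.016125e-06 m
R_ac = 1.68e-8 / (1.016125e-06 * pi * 2.0854e-03) = 2.524 ohm/m

2.524 ohm/m


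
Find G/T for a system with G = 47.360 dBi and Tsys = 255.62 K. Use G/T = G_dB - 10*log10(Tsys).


G/T = 47.360 - 10*log10(255.62) = 47.360 - 24.07595 = 23.28 dB/K

23.28 dB/K


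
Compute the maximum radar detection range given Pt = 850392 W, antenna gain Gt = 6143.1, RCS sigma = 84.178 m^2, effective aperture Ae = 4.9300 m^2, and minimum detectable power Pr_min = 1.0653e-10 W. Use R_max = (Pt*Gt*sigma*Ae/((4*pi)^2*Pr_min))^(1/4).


R^4 = 850392*6143.1*84.178*4.9300 / ((4*pi)^2 * 1.0653e-10) = 1.288726e+20
R_max = 1.288726e+20^0.25 = 106547 m

106547 m


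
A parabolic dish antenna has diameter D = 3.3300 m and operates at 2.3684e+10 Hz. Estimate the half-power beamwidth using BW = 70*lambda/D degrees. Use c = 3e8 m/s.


lambda = c / f = 3.0000e+08 / 2.3684e+10 = 0.01266678 m
BW = 70 * 0.01266678 / 3.3300 = 0.2663 deg

0.2663 deg


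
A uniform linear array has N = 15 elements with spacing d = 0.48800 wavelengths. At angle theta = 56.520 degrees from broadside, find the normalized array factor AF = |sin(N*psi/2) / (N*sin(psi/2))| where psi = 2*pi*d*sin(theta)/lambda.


psi = 2*pi*0.48800*sin(56.520 deg) = 2.557447 rad
AF = |sin(15*2.557447/2) / (15*sin(2.557447/2))| = 0.02264

0.02264


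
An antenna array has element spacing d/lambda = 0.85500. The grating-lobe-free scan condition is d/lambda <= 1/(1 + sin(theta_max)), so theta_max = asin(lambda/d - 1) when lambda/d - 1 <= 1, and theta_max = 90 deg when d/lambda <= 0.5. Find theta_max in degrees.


lambda/d - 1 = 1/0.85500 - 1 = 0.1695906
theta_max = asin(0.1695906) = 9.764 deg

9.764 deg


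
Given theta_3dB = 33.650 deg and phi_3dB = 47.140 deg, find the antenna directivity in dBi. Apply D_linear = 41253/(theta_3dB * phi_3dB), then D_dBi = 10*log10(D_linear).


D_linear = 41253 / (33.650 * 47.140) = 26.00644
D_dBi = 10 * log10(26.00644) = 14.15 dBi

14.15 dBi


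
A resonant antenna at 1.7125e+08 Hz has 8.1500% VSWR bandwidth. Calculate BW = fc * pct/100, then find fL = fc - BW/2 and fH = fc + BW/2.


BW = 1.7125e+08 * 8.1500/100 = 1.395688e+07 Hz
fL = 1.7125e+08 - 1.395688e+07/2 = 1.643e+08 Hz
fH = 1.7125e+08 + 1.395688e+07/2 = 1.782e+08 Hz

BW=1.396e+07 Hz, fL=1.643e+08 Hz, fH=1.782e+08 Hz


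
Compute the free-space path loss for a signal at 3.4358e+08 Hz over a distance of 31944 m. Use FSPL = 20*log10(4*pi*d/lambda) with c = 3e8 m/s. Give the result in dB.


lambda = c / f = 3.0000e+08 / 3.4358e+08 = 0.8731591 m
FSPL = 20 * log10(4*pi*31944/0.8731591) = 113.3 dB

113.3 dB


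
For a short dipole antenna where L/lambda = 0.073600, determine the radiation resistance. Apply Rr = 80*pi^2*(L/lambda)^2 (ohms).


Rr = 80 * pi^2 * (0.073600)^2 = 80 * 9.869604 * 5.416960e-03 = 4.277 ohm

4.277 ohm


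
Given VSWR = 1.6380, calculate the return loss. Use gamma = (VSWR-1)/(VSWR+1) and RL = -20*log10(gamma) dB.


gamma = (1.6380 - 1) / (1.6380 + 1) = 0.2418499
RL = -20 * log10(0.2418499) = 12.33 dB

12.33 dB


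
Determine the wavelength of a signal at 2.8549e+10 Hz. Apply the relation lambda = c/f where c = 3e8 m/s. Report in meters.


lambda = c / f = 3.0000e+08 / 2.8549e+10 = 0.01051 m

0.01051 m


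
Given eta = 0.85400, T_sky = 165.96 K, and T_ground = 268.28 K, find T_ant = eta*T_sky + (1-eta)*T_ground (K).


T_ant = 0.85400 * 165.96 + (1 - 0.85400) * 268.28 = 180.9 K

180.9 K


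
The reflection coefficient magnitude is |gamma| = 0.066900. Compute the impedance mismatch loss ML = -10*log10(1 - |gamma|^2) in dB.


ML = -10 * log10(1 - 0.066900^2) = -10 * log10(0.99552439) = 0.01948 dB

0.01948 dB


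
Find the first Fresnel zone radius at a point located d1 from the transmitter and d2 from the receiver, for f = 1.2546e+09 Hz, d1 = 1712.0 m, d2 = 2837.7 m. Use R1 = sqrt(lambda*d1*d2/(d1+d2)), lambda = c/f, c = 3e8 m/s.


lambda = c / f = 3.0000e+08 / 1.2546e+09 = 0.2391200 m
R1 = sqrt(0.2391200 * 1712.0 * 2837.7 / (1712.0 + 2837.7)) = 15.98 m

15.98 m


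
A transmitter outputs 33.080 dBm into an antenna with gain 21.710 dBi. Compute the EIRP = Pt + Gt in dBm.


EIRP = Pt + Gt = 33.080 + 21.710 = 54.79 dBm

54.79 dBm


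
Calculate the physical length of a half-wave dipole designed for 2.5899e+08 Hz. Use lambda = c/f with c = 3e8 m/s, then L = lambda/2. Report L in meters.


lambda = c / f = 3.0000e+08 / 2.5899e+08 = 1.158346 m
L = lambda / 2 = 1.158346 / 2 = 0.5792 m

0.5792 m


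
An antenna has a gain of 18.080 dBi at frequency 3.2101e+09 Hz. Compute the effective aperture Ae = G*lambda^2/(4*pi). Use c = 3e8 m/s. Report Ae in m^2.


lambda = c / f = 3.0000e+08 / 3.2101e+09 = 0.09345503 m
G_linear = 10^(18.080/10) = 64.26877
Ae = G_linear * lambda^2 / (4*pi) = 64.26877 * 0.09345503^2 / (4*pi) = 0.04467 m^2

0.04467 m^2


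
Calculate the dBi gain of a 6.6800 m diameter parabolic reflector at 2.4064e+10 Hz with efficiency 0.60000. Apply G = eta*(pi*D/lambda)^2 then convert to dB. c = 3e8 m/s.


lambda = c / f = 3.0000e+08 / 2.4064e+10 = 0.01246676 m
G_linear = 0.60000 * (pi * 6.6800 / 0.01246676)^2 = 1.700187e+06
G_dBi = 10 * log10(1.700187e+06) = 62.30 dBi

62.30 dBi


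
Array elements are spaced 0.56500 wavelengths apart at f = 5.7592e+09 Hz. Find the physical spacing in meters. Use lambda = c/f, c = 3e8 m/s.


lambda = c / f = 3.0000e+08 / 5.7592e+09 = 0.05209057 m
d = 0.56500 * 0.05209057 = 0.02943 m

0.02943 m


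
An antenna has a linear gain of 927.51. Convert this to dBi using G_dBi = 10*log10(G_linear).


G_dBi = 10 * log10(927.51) = 29.67 dBi

29.67 dBi


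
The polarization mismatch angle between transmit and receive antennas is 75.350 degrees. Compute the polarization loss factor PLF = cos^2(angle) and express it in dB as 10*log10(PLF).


PLF_linear = cos^2(75.350 deg) = 0.06396536
PLF_dB = 10 * log10(0.06396536) = -11.94 dB

-11.94 dB


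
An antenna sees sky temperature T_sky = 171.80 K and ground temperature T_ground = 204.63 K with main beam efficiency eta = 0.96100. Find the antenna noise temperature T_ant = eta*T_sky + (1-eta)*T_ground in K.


T_ant = 0.96100 * 171.80 + (1 - 0.96100) * 204.63 = 173.1 K

173.1 K


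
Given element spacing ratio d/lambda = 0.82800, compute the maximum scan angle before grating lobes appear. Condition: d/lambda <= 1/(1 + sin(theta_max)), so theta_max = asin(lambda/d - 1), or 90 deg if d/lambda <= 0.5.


lambda/d - 1 = 1/0.82800 - 1 = 0.2077295
theta_max = asin(0.2077295) = 11.99 deg

11.99 deg


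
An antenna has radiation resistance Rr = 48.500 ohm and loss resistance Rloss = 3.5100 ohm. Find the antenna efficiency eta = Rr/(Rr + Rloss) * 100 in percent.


eta = 48.500 / (48.500 + 3.5100) * 100 = 93.25%

93.25%


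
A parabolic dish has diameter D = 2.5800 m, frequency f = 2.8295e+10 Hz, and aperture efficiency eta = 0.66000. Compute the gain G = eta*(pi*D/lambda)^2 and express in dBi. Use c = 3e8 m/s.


lambda = c / f = 3.0000e+08 / 2.8295e+10 = 0.01060258 m
G_linear = 0.66000 * (pi * 2.5800 / 0.01060258)^2 = 385709.2
G_dBi = 10 * log10(385709.2) = 55.86 dBi

55.86 dBi


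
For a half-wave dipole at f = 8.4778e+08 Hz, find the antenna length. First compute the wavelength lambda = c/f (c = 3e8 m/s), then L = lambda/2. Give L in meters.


lambda = c / f = 3.0000e+08 / 8.4778e+08 = 0.3538654 m
L = lambda / 2 = 0.3538654 / 2 = 0.1769 m

0.1769 m


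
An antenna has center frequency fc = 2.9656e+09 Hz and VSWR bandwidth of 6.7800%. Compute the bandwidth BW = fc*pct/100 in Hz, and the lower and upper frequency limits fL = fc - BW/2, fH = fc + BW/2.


BW = 2.9656e+09 * 6.7800/100 = 2.010677e+08 Hz
fL = 2.9656e+09 - 2.010677e+08/2 = 2.865e+09 Hz
fH = 2.9656e+09 + 2.010677e+08/2 = 3.066e+09 Hz

BW=2.011e+08 Hz, fL=2.865e+09 Hz, fH=3.066e+09 Hz


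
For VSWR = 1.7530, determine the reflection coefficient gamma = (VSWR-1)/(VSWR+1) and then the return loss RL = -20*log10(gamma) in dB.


gamma = (1.7530 - 1) / (1.7530 + 1) = 0.2735198
RL = -20 * log10(0.2735198) = 11.26 dB

11.26 dB


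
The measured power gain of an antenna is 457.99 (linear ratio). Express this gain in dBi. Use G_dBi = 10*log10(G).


G_dBi = 10 * log10(457.99) = 26.61 dBi

26.61 dBi


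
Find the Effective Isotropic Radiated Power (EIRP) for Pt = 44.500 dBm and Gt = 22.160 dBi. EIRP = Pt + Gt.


EIRP = Pt + Gt = 44.500 + 22.160 = 66.66 dBm

66.66 dBm


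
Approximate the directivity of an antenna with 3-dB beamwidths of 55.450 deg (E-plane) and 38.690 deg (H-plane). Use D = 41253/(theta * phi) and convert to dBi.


D_linear = 41253 / (55.450 * 38.690) = 19.22894
D_dBi = 10 * log10(19.22894) = 12.84 dBi

12.84 dBi


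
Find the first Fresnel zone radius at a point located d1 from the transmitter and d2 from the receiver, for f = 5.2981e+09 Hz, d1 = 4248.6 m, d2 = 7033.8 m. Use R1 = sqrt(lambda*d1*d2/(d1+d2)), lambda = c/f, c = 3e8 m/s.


lambda = c / f = 3.0000e+08 / 5.2981e+09 = 0.05662407 m
R1 = sqrt(0.05662407 * 4248.6 * 7033.8 / (4248.6 + 7033.8)) = 12.25 m

12.25 m


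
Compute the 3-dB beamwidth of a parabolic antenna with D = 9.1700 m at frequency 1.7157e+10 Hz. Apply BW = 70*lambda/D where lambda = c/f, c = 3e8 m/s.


lambda = c / f = 3.0000e+08 / 1.7157e+10 = 0.01748557 m
BW = 70 * 0.01748557 / 9.1700 = 0.1335 deg

0.1335 deg


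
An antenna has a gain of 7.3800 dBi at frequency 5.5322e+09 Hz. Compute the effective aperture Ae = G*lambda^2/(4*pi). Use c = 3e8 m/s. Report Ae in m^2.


lambda = c / f = 3.0000e+08 / 5.5322e+09 = 0.05422797 m
G_linear = 10^(7.3800/10) = 5.470160
Ae = G_linear * lambda^2 / (4*pi) = 5.470160 * 0.05422797^2 / (4*pi) = 1.280e-03 m^2

1.280e-03 m^2


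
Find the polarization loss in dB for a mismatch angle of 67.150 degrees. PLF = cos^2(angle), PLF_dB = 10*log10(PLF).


PLF_linear = cos^2(67.150 deg) = 0.1507924
PLF_dB = 10 * log10(0.1507924) = -8.216 dB

-8.216 dB


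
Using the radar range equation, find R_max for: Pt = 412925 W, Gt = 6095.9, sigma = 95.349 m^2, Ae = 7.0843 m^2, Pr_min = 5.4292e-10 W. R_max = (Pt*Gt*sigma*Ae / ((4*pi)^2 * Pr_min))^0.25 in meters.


R^4 = 412925*6095.9*95.349*7.0843 / ((4*pi)^2 * 5.4292e-10) = 1.983200e+19
R_max = 1.983200e+19^0.25 = 66733 m

66733 m


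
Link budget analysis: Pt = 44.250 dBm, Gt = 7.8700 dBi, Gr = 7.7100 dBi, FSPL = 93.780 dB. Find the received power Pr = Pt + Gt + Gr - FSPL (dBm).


Pr = 44.250 + 7.8700 + 7.7100 - 93.780 = -33.95 dBm

-33.95 dBm


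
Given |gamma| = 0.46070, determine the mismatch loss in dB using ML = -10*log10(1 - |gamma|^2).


ML = -10 * log10(1 - 0.46070^2) = -10 * log10(0.78775551) = 1.036 dB

1.036 dB


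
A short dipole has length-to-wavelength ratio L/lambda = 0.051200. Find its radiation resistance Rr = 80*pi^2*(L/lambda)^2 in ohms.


Rr = 80 * pi^2 * (0.051200)^2 = 80 * 9.869604 * 2.621440e-03 = 2.070 ohm

2.070 ohm


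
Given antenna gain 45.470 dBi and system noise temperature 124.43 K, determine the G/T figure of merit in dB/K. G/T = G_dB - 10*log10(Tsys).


G/T = 45.470 - 10*log10(124.43) = 45.470 - 20.94925 = 24.52 dB/K

24.52 dB/K


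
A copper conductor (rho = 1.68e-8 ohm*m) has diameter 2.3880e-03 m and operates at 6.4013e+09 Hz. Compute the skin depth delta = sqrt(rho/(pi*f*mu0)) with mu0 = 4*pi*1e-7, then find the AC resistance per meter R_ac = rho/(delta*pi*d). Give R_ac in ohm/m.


delta = sqrt(1.68e-8 / (pi * 6.4013e+09 * 4*pi*1e-7)) = 8.153436e-07 m
R_ac = 1.68e-8 / (8.153436e-07 * pi * 2.3880e-03) = 2.747 ohm/m

2.747 ohm/m


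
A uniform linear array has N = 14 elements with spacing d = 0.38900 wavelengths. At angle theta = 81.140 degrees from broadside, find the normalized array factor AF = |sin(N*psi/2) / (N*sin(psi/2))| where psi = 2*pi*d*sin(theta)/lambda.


psi = 2*pi*0.38900*sin(81.140 deg) = 2.414994 rad
AF = |sin(14*2.414994/2) / (14*sin(2.414994/2))| = 0.07114

0.07114


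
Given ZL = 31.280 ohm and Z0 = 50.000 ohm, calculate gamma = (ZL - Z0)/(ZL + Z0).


gamma = (31.280 - 50.000) / (31.280 + 50.000) = -0.2303

-0.2303


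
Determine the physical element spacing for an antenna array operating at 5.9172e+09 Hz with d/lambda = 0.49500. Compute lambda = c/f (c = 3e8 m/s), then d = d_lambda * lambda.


lambda = c / f = 3.0000e+08 / 5.9172e+09 = 0.05069966 m
d = 0.49500 * 0.05069966 = 0.02510 m

0.02510 m


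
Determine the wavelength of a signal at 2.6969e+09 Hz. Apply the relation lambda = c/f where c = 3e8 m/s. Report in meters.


lambda = c / f = 3.0000e+08 / 2.6969e+09 = 0.1112 m

0.1112 m


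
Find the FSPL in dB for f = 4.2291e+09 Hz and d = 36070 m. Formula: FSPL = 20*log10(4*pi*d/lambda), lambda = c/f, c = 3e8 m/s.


lambda = c / f = 3.0000e+08 / 4.2291e+09 = 0.07093708 m
FSPL = 20 * log10(4*pi*36070/0.07093708) = 136.1 dB

136.1 dB


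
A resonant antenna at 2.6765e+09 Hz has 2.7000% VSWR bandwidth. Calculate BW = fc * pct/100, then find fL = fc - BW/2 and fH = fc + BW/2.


BW = 2.6765e+09 * 2.7000/100 = 7.226550e+07 Hz
fL = 2.6765e+09 - 7.226550e+07/2 = 2.640e+09 Hz
fH = 2.6765e+09 + 7.226550e+07/2 = 2.713e+09 Hz

BW=7.227e+07 Hz, fL=2.640e+09 Hz, fH=2.713e+09 Hz


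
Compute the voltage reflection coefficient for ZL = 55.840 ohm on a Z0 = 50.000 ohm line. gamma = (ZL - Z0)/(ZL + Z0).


gamma = (55.840 - 50.000) / (55.840 + 50.000) = 0.05518

0.05518


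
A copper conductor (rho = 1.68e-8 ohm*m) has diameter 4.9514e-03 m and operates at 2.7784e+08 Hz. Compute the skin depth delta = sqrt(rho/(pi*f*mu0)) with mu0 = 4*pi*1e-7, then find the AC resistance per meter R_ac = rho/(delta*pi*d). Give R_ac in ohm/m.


delta = sqrt(1.68e-8 / (pi * 2.7784e+08 * 4*pi*1e-7)) = 3.913609e-06 m
R_ac = 1.68e-8 / (3.913609e-06 * pi * 4.9514e-03) = 0.2760 ohm/m

0.2760 ohm/m


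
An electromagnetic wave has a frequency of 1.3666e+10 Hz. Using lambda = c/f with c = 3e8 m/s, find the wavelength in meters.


lambda = c / f = 3.0000e+08 / 1.3666e+10 = 0.02195 m

0.02195 m


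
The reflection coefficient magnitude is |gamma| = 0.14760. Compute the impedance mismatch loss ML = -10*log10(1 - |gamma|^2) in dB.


ML = -10 * log10(1 - 0.14760^2) = -10 * log10(0.97821424) = 0.09566 dB

0.09566 dB


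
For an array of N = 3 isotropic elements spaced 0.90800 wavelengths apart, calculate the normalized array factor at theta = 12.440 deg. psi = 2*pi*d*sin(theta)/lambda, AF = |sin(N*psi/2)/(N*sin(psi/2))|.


psi = 2*pi*0.90800*sin(12.440 deg) = 1.228983 rad
AF = |sin(3*1.228983/2) / (3*sin(1.228983/2))| = 0.5568

0.5568


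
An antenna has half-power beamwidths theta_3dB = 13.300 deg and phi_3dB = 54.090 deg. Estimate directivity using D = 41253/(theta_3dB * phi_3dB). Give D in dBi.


D_linear = 41253 / (13.300 * 54.090) = 57.34386
D_dBi = 10 * log10(57.34386) = 17.58 dBi

17.58 dBi


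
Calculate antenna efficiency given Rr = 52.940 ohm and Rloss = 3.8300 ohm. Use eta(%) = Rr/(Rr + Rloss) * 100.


eta = 52.940 / (52.940 + 3.8300) * 100 = 93.25%

93.25%


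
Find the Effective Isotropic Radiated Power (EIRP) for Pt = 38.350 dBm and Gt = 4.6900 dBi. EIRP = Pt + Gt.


EIRP = Pt + Gt = 38.350 + 4.6900 = 43.04 dBm

43.04 dBm


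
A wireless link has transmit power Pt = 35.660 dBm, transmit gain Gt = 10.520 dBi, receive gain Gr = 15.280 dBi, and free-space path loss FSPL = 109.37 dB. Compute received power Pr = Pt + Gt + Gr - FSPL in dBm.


Pr = 35.660 + 10.520 + 15.280 - 109.37 = -47.91 dBm

-47.91 dBm


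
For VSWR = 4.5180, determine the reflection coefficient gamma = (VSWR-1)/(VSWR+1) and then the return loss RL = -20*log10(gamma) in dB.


gamma = (4.5180 - 1) / (4.5180 + 1) = 0.6375498
RL = -20 * log10(0.6375498) = 3.910 dB

3.910 dB


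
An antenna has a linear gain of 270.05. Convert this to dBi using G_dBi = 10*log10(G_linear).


G_dBi = 10 * log10(270.05) = 24.31 dBi

24.31 dBi


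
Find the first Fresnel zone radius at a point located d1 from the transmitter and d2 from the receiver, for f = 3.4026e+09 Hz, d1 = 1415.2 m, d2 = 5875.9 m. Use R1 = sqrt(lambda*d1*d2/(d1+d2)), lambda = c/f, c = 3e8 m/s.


lambda = c / f = 3.0000e+08 / 3.4026e+09 = 0.08816787 m
R1 = sqrt(0.08816787 * 1415.2 * 5875.9 / (1415.2 + 5875.9)) = 10.03 m

10.03 m


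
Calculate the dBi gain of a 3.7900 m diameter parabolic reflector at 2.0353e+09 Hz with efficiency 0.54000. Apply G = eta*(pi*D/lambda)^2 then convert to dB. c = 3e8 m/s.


lambda = c / f = 3.0000e+08 / 2.0353e+09 = 0.1473984 m
G_linear = 0.54000 * (pi * 3.7900 / 0.1473984)^2 = 3523.598
G_dBi = 10 * log10(3523.598) = 35.47 dBi

35.47 dBi


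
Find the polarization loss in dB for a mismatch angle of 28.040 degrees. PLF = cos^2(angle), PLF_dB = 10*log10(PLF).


PLF_linear = cos^2(28.040 deg) = 0.7790174
PLF_dB = 10 * log10(0.7790174) = -1.085 dB

-1.085 dB


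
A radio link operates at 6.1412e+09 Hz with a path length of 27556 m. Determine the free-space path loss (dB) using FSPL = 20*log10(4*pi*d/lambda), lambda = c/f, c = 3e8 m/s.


lambda = c / f = 3.0000e+08 / 6.1412e+09 = 0.04885039 m
FSPL = 20 * log10(4*pi*27556/0.04885039) = 137.0 dB

137.0 dB


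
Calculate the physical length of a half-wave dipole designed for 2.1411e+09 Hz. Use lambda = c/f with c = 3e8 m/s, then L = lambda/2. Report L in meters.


lambda = c / f = 3.0000e+08 / 2.1411e+09 = 0.1401149 m
L = lambda / 2 = 0.1401149 / 2 = 0.07006 m

0.07006 m


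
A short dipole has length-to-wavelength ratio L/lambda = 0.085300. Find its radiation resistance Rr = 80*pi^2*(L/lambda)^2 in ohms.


Rr = 80 * pi^2 * (0.085300)^2 = 80 * 9.869604 * 7.276090e-03 = 5.745 ohm

5.745 ohm


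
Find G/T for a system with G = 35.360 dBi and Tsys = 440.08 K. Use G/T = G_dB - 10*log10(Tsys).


G/T = 35.360 - 10*log10(440.08) = 35.360 - 26.43532 = 8.925 dB/K

8.925 dB/K


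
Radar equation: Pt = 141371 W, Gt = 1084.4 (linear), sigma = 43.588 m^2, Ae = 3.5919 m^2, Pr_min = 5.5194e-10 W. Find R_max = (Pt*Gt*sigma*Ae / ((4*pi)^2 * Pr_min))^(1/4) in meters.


R^4 = 141371*1084.4*43.588*3.5919 / ((4*pi)^2 * 5.5194e-10) = 2.753781e+17
R_max = 2.753781e+17^0.25 = 22908 m

22908 m


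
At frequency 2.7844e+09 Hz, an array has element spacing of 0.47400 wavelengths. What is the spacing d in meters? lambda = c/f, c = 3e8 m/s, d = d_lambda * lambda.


lambda = c / f = 3.0000e+08 / 2.7844e+09 = 0.1077431 m
d = 0.47400 * 0.1077431 = 0.05107 m

0.05107 m


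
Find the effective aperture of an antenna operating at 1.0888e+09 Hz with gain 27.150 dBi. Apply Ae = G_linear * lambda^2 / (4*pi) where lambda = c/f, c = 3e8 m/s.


lambda = c / f = 3.0000e+08 / 1.0888e+09 = 0.2755327 m
G_linear = 10^(27.150/10) = 518.8000
Ae = G_linear * lambda^2 / (4*pi) = 518.8000 * 0.2755327^2 / (4*pi) = 3.134 m^2

3.134 m^2


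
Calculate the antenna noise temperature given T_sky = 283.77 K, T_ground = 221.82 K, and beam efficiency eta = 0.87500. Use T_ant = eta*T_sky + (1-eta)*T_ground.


T_ant = 0.87500 * 283.77 + (1 - 0.87500) * 221.82 = 276.0 K

276.0 K


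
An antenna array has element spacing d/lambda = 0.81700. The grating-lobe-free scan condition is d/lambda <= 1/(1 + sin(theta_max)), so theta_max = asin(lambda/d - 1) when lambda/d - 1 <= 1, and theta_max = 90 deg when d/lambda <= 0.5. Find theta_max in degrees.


lambda/d - 1 = 1/0.81700 - 1 = 0.2239902
theta_max = asin(0.2239902) = 12.94 deg

12.94 deg


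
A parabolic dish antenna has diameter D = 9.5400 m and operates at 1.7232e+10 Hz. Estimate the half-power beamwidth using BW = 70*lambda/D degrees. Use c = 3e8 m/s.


lambda = c / f = 3.0000e+08 / 1.7232e+10 = 0.01740947 m
BW = 70 * 0.01740947 / 9.5400 = 0.1277 deg

0.1277 deg


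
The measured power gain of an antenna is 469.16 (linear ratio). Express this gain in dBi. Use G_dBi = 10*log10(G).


G_dBi = 10 * log10(469.16) = 26.71 dBi

26.71 dBi


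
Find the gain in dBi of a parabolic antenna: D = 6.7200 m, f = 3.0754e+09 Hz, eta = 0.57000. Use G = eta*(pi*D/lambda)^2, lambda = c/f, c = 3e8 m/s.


lambda = c / f = 3.0000e+08 / 3.0754e+09 = 0.09754829 m
G_linear = 0.57000 * (pi * 6.7200 / 0.09754829)^2 = 26697.70
G_dBi = 10 * log10(26697.70) = 44.26 dBi

44.26 dBi


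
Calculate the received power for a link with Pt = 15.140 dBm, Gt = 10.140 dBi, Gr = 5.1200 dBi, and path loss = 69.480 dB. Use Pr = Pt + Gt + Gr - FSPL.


Pr = 15.140 + 10.140 + 5.1200 - 69.480 = -39.08 dBm

-39.08 dBm


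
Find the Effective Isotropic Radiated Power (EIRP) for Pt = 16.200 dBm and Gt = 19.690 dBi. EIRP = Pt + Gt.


EIRP = Pt + Gt = 16.200 + 19.690 = 35.89 dBm

35.89 dBm


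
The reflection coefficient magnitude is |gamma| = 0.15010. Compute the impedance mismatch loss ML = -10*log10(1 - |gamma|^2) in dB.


ML = -10 * log10(1 - 0.15010^2) = -10 * log10(0.97746999) = 0.09897 dB

0.09897 dB


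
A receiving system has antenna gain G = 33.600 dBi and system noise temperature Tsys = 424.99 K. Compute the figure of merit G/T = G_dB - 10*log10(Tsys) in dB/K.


G/T = 33.600 - 10*log10(424.99) = 33.600 - 26.28379 = 7.316 dB/K

7.316 dB/K


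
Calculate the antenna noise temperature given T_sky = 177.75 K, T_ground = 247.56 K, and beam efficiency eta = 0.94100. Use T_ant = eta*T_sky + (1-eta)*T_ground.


T_ant = 0.94100 * 177.75 + (1 - 0.94100) * 247.56 = 181.9 K

181.9 K


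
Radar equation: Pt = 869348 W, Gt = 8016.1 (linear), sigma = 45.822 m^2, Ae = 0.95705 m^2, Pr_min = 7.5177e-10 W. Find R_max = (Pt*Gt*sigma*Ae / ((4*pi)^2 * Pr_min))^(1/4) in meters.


R^4 = 869348*8016.1*45.822*0.95705 / ((4*pi)^2 * 7.5177e-10) = 2.574309e+18
R_max = 2.574309e+18^0.25 = 40056 m

40056 m


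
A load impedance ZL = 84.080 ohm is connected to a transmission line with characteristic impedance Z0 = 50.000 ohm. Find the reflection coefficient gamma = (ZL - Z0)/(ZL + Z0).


gamma = (84.080 - 50.000) / (84.080 + 50.000) = 0.2542

0.2542


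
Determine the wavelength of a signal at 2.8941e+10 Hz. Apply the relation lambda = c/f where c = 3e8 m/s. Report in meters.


lambda = c / f = 3.0000e+08 / 2.8941e+10 = 0.01037 m

0.01037 m


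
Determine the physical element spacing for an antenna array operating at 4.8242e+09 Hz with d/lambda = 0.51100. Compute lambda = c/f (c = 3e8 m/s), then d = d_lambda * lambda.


lambda = c / f = 3.0000e+08 / 4.8242e+09 = 0.06218648 m
d = 0.51100 * 0.06218648 = 0.03178 m

0.03178 m


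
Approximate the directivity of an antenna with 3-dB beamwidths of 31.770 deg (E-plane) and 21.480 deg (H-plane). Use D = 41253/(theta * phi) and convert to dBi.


D_linear = 41253 / (31.770 * 21.480) = 60.45108
D_dBi = 10 * log10(60.45108) = 17.81 dBi

17.81 dBi


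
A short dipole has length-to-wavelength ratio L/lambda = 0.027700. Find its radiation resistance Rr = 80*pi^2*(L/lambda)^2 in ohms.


Rr = 80 * pi^2 * (0.027700)^2 = 80 * 9.869604 * 7.672900e-04 = 0.6058 ohm

0.6058 ohm


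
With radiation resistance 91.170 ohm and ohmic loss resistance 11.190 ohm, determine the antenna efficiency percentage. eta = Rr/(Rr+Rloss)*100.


eta = 91.170 / (91.170 + 11.190) * 100 = 89.07%

89.07%


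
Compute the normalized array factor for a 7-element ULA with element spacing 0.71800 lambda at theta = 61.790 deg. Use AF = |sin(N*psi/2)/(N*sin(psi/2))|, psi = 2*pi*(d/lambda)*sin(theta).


psi = 2*pi*0.71800*sin(61.790 deg) = 3.975476 rad
AF = |sin(7*3.975476/2) / (7*sin(3.975476/2))| = 0.1524

0.1524


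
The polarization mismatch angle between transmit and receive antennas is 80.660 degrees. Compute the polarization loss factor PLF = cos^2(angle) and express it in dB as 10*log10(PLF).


PLF_linear = cos^2(80.660 deg) = 0.02633893
PLF_dB = 10 * log10(0.02633893) = -15.79 dB

-15.79 dB


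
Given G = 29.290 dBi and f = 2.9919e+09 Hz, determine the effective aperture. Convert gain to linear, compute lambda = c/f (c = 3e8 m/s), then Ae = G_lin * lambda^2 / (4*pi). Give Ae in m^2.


lambda = c / f = 3.0000e+08 / 2.9919e+09 = 0.1002707 m
G_linear = 10^(29.290/10) = 849.1805
Ae = G_linear * lambda^2 / (4*pi) = 849.1805 * 0.1002707^2 / (4*pi) = 0.6794 m^2

0.6794 m^2


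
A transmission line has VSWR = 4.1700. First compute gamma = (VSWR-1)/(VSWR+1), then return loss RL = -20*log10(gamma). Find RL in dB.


gamma = (4.1700 - 1) / (4.1700 + 1) = 0.6131528
RL = -20 * log10(0.6131528) = 4.249 dB

4.249 dB


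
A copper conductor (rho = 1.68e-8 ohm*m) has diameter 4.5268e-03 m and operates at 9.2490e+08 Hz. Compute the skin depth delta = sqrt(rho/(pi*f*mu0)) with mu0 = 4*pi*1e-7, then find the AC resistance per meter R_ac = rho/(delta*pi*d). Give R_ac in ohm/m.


delta = sqrt(1.68e-8 / (pi * 9.2490e+08 * 4*pi*1e-7)) = 2.145000e-06 m
R_ac = 1.68e-8 / (2.145000e-06 * pi * 4.5268e-03) = 0.5507 ohm/m

0.5507 ohm/m


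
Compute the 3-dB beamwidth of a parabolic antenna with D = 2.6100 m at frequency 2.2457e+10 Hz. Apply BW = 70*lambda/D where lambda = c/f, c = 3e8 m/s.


lambda = c / f = 3.0000e+08 / 2.2457e+10 = 0.01335886 m
BW = 70 * 0.01335886 / 2.6100 = 0.3583 deg

0.3583 deg


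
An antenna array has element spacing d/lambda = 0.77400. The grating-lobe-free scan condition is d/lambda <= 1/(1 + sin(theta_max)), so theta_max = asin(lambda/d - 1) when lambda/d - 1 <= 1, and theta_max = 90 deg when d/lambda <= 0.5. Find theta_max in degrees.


lambda/d - 1 = 1/0.77400 - 1 = 0.2919897
theta_max = asin(0.2919897) = 16.98 deg

16.98 deg


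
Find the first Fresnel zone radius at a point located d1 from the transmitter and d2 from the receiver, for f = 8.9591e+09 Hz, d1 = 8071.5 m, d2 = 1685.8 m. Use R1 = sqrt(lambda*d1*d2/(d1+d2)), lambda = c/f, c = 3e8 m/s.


lambda = c / f = 3.0000e+08 / 8.9591e+09 = 0.03348551 m
R1 = sqrt(0.03348551 * 8071.5 * 1685.8 / (8071.5 + 1685.8)) = 6.834 m

6.834 m


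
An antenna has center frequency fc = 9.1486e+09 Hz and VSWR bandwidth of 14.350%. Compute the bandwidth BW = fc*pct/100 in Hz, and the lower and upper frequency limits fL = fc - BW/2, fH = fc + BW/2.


BW = 9.1486e+09 * 14.350/100 = 1.312824e+09 Hz
fL = 9.1486e+09 - 1.312824e+09/2 = 8.492e+09 Hz
fH = 9.1486e+09 + 1.312824e+09/2 = 9.805e+09 Hz

BW=1.313e+09 Hz, fL=8.492e+09 Hz, fH=9.805e+09 Hz


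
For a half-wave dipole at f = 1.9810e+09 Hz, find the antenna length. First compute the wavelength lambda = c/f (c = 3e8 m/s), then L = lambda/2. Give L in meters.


lambda = c / f = 3.0000e+08 / 1.9810e+09 = 0.1514387 m
L = lambda / 2 = 0.1514387 / 2 = 0.07572 m

0.07572 m


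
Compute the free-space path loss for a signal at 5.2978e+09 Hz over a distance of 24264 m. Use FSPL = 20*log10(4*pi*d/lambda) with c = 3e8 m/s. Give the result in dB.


lambda = c / f = 3.0000e+08 / 5.2978e+09 = 0.05662728 m
FSPL = 20 * log10(4*pi*24264/0.05662728) = 134.6 dB

134.6 dB


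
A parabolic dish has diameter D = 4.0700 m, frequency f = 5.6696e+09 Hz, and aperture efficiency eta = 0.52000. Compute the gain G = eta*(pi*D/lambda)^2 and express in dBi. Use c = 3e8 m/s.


lambda = c / f = 3.0000e+08 / 5.6696e+09 = 0.05291379 m
G_linear = 0.52000 * (pi * 4.0700 / 0.05291379)^2 = 30363.66
G_dBi = 10 * log10(30363.66) = 44.82 dBi

44.82 dBi


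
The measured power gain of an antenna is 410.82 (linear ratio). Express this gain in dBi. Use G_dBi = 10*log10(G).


G_dBi = 10 * log10(410.82) = 26.14 dBi

26.14 dBi


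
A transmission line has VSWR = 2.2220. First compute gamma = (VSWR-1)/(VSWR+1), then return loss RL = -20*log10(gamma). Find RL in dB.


gamma = (2.2220 - 1) / (2.2220 + 1) = 0.3792675
RL = -20 * log10(0.3792675) = 8.421 dB

8.421 dB


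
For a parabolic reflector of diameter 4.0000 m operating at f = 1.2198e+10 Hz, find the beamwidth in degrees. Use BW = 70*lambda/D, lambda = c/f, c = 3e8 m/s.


lambda = c / f = 3.0000e+08 / 1.2198e+10 = 0.02459420 m
BW = 70 * 0.02459420 / 4.0000 = 0.4304 deg

0.4304 deg


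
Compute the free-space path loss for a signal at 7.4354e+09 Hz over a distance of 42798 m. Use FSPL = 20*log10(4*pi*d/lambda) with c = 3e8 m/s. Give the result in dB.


lambda = c / f = 3.0000e+08 / 7.4354e+09 = 0.04034753 m
FSPL = 20 * log10(4*pi*42798/0.04034753) = 142.5 dB

142.5 dB
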